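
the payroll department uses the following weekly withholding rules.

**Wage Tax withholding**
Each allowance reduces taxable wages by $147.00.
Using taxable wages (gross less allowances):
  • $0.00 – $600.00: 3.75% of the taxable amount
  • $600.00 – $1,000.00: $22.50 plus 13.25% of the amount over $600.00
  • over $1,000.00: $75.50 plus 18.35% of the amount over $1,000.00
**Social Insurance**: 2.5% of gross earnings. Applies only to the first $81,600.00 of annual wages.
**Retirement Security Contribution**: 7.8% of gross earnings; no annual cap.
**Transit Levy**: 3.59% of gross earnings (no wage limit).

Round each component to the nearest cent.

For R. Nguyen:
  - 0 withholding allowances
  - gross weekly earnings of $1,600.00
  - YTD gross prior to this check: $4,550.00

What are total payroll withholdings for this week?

Wage Tax: taxable = $1,600.00
  $75.50 + 18.35% × ($1,600.00 − $1,000.00) = $75.50 + 18.35% × $600.00 = $185.60
Social Insurance: 2.5% × $1,600.00 = $40.00
Retirement Security Contribution: 7.8% × $1,600.00 = $124.80
Transit Levy: 3.59% × $1,600.00 = $57.44
Total: $185.60 + $40.00 + $124.80 + $57.44 = $407.84

$407.84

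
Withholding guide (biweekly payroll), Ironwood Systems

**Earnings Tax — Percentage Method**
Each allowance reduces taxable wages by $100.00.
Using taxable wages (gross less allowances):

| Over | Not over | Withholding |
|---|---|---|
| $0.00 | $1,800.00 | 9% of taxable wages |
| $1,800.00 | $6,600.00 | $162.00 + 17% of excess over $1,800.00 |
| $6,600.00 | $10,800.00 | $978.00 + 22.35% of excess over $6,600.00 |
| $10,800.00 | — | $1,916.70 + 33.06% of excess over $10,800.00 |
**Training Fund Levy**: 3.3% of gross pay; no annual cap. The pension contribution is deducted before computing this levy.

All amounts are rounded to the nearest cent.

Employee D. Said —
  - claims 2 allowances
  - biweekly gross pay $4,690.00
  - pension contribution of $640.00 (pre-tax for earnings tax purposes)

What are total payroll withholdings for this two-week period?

$644.15

Earnings Tax: taxable = $4,690.00 − $640.00 − 2×$100.00 = $3,850.00
  $162.00 + 17% × ($3,850.00 − $1,800.00) = $162.00 + 17% × $2,050.00 = $510.50
Training Fund Levy: 3.3% × $4,050.00 = $133.65
Total: $510.50 + $133.65 = $644.15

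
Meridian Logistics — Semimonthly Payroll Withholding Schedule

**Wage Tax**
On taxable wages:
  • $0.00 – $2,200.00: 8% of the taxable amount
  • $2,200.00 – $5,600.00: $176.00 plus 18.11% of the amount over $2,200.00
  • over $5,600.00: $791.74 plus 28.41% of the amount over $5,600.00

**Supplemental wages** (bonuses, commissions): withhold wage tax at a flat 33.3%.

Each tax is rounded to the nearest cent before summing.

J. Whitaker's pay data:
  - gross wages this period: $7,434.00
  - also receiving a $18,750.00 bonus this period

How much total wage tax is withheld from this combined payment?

$7,556.53

Wage Tax: taxable = $7,434.00
  $791.74 + 28.41% × ($7,434.00 − $5,600.00) = $791.74 + 28.41% × $1,834.00 = $1,312.78
Supplemental (33.3% flat on bonus): 33.3% × $18,750.00 = $6,243.75
Total wage tax: $1,312.78 + $6,243.75 = $7,556.53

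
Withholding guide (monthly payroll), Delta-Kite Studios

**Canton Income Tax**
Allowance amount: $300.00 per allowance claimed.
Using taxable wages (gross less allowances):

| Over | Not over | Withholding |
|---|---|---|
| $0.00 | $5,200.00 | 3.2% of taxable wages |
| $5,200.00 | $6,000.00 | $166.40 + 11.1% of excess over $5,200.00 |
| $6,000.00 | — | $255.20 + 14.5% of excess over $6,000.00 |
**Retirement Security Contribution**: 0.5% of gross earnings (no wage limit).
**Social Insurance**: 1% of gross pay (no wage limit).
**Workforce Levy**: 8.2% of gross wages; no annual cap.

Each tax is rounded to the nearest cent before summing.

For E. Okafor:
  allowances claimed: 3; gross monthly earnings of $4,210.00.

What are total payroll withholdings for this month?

Canton Income Tax: taxable = $4,210.00 − 3×$300.00 = $3,310.00
  3.2% × $3,310.00 = $105.92
Retirement Security Contribution: 0.5% × $4,210.00 = $21.05
Social Insurance: 1% × $4,210.00 = $42.10
Workforce Levy: 8.2% × $4,210.00 = $345.22
Total: $105.92 + $21.05 + $42.10 + $345.22 = $514.29

$514.29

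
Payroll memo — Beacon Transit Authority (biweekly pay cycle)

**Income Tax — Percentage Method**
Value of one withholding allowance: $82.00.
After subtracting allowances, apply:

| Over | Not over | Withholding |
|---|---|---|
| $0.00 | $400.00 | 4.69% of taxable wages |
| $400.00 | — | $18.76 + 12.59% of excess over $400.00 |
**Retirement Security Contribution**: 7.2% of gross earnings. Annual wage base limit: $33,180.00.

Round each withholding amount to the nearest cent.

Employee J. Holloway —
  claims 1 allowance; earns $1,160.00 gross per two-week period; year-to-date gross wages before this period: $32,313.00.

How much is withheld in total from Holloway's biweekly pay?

Income Tax: taxable = $1,160.00 − 1×$82.00 = $1,078.00
  $18.76 + 12.59% × ($1,078.00 − $400.00) = $18.76 + 12.59% × $678.00 = $104.12
Retirement Security Contribution: cap $33,180.00 − YTD $32,313.00 = $867.00 subject; 7.2% × $867.00 = $62.42
Total: $104.12 + $62.42 = $166.54

$166.54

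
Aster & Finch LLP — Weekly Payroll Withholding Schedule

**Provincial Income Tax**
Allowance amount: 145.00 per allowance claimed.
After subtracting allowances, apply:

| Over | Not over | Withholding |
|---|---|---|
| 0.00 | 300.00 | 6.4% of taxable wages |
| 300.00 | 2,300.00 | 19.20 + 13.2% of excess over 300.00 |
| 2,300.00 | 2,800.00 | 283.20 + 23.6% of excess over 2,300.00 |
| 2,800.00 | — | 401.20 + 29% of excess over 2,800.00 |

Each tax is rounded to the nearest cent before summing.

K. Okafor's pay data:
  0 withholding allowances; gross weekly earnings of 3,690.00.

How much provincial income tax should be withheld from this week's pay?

Provincial Income Tax: taxable = 3,690.00
  401.20 + 29% × (3,690.00 − 2,800.00) = 401.20 + 29% × 890.00 = 659.30

659.30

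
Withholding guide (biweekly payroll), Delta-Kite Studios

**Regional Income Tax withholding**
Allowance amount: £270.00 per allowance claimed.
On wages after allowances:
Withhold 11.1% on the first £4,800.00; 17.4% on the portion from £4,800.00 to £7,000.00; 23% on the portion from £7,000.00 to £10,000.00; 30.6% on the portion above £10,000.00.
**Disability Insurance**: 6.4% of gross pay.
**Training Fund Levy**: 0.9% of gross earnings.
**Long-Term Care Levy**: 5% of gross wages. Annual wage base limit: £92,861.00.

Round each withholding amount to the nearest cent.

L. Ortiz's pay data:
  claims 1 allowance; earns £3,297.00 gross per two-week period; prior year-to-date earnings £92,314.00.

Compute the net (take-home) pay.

Regional Income Tax: taxable = £3,297.00 − 1×£270.00 = £3,027.00
  11.1% × £3,027.00 = £336.00
Disability Insurance: 6.4% × £3,297.00 = £211.01
Training Fund Levy: 0.9% × £3,297.00 = £29.67
Long-Term Care Levy: cap £92,861.00 − YTD £92,314.00 = £547.00 subject; 5% × £547.00 = £27.35
Total withheld: £336.00 + £211.01 + £29.67 + £27.35 = £604.03
Net pay: £3,297.00 − £604.03 = £2,692.97

£2,692.97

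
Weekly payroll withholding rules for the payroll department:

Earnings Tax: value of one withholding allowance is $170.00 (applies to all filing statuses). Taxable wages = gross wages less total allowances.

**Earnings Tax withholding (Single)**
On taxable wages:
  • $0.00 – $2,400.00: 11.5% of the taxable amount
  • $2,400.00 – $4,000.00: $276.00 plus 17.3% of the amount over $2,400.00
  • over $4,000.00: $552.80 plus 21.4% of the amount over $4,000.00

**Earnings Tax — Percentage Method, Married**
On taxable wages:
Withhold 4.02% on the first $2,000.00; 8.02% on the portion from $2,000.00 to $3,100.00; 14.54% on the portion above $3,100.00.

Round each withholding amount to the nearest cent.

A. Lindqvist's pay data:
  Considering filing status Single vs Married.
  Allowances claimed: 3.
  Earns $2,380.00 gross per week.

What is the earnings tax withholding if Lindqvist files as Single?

Earnings Tax (Single): taxable = $2,380.00 − 3×$170.00 = $1,870.00
  11.5% × $1,870.00 = $215.05

$215.05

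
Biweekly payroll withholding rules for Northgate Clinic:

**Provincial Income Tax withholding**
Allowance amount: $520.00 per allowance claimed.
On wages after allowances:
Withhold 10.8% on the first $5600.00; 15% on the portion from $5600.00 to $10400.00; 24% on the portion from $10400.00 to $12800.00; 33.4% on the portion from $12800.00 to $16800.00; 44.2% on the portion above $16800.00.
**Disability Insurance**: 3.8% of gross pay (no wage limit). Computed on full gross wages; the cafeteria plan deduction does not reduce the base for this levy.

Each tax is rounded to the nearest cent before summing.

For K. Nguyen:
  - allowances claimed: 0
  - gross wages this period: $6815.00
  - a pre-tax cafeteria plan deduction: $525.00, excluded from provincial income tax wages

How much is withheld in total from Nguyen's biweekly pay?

$967.27

Provincial Income Tax: taxable = $6815.00 − $525.00 = $6290.00
  $604.80 + 15% × ($6290.00 − $5600.00) = $604.80 + 15% × $690.00 = $708.30
Disability Insurance: 3.8% × $6815.00 = $258.97
Total: $708.30 + $258.97 = $967.27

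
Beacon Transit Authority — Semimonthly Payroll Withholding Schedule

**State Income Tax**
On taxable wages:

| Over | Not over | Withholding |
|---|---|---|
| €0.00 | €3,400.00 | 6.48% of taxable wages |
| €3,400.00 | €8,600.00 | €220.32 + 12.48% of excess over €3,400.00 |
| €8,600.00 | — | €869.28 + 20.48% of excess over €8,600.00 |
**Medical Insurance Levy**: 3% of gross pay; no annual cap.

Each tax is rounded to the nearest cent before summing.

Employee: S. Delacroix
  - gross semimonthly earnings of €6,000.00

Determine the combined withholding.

State Income Tax: taxable = €6,000.00
  €220.32 + 12.48% × (€6,000.00 − €3,400.00) = €220.32 + 12.48% × €2,600.00 = €544.80
Medical Insurance Levy: 3% × €6,000.00 = €180.00
Total: €544.80 + €180.00 = €724.80

€724.80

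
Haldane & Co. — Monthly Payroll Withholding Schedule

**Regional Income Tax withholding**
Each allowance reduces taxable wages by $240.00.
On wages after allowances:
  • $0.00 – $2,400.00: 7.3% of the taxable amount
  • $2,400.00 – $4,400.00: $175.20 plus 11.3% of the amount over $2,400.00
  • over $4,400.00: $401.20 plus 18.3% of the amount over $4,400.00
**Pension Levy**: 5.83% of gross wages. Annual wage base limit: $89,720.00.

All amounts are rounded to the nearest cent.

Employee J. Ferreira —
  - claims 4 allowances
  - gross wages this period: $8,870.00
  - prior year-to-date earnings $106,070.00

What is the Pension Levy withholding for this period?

Pension Levy: YTD $106,070.00 ≥ cap $89,720.00 → $0.00

$0.00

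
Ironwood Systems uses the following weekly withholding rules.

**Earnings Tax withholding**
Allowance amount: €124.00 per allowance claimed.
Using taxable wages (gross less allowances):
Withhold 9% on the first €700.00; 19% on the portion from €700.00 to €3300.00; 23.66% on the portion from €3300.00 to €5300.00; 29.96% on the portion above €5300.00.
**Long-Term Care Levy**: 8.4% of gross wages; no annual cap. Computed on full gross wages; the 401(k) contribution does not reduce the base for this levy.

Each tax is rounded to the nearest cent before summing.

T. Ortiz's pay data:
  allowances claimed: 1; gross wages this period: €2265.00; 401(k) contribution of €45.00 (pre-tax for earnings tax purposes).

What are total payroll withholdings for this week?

Earnings Tax: taxable = €2265.00 − €45.00 − 1×€124.00 = €2096.00
  €63.00 + 19% × (€2096.00 − €700.00) = €63.00 + 19% × €1396.00 = €328.24
Long-Term Care Levy: 8.4% × €2265.00 = €190.26
Total: €328.24 + €190.26 = €518.50

€518.50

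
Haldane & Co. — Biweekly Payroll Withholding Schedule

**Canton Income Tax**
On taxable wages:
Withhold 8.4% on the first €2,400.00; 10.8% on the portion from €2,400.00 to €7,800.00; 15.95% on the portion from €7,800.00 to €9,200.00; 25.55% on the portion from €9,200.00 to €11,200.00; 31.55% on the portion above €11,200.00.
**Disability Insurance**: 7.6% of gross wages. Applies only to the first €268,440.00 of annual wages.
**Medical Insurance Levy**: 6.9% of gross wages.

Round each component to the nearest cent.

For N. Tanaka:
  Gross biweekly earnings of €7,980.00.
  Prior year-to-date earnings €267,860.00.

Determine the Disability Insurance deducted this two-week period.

Disability Insurance: cap €268,440.00 − YTD €267,860.00 = €580.00 subject; 7.6% × €580.00 = €44.08

€44.08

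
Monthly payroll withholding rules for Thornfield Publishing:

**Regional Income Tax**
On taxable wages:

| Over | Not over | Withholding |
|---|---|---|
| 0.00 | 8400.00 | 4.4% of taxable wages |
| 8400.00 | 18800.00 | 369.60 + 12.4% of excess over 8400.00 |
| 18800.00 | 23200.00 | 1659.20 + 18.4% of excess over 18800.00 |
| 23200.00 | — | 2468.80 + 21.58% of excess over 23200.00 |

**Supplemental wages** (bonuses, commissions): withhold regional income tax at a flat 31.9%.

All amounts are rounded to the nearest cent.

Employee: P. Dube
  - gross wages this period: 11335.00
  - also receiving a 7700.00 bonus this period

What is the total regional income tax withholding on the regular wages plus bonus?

3189.84

Regional Income Tax: taxable = 11335.00
  369.60 + 12.4% × (11335.00 − 8400.00) = 369.60 + 12.4% × 2935.00 = 733.54
Supplemental (31.9% flat on bonus): 31.9% × 7700.00 = 2456.30
Total regional income tax: 733.54 + 2456.30 = 3189.84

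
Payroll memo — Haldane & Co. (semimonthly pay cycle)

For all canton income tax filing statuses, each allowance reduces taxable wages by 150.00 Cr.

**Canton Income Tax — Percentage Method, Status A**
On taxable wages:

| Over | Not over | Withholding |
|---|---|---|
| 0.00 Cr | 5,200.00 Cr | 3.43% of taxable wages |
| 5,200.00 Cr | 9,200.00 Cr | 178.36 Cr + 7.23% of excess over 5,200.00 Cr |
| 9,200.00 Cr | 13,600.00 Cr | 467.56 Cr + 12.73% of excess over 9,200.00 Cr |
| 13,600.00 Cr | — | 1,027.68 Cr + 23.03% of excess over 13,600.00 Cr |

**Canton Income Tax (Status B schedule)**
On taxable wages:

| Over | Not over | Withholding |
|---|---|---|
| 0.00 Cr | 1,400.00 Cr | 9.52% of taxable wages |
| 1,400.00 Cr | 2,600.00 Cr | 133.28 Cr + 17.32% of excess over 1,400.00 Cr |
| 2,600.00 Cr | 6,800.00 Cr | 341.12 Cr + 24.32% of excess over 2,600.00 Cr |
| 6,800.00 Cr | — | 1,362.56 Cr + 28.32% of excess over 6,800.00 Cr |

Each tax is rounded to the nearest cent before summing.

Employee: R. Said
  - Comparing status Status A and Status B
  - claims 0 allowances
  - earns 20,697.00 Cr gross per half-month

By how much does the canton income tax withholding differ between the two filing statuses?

2,636.07 Cr

Canton Income Tax (Status A): taxable = 20,697.00 Cr
  1,027.68 Cr + 23.03% × (20,697.00 Cr − 13,600.00 Cr) = 1,027.68 Cr + 23.03% × 7,097.00 Cr = 2,662.12 Cr
Canton Income Tax (Status B): taxable = 20,697.00 Cr
  1,362.56 Cr + 28.32% × (20,697.00 Cr − 6,800.00 Cr) = 1,362.56 Cr + 28.32% × 13,897.00 Cr = 5,298.19 Cr
Difference: |2,662.12 Cr − 5,298.19 Cr| = 2,636.07 Cr (higher under Status B)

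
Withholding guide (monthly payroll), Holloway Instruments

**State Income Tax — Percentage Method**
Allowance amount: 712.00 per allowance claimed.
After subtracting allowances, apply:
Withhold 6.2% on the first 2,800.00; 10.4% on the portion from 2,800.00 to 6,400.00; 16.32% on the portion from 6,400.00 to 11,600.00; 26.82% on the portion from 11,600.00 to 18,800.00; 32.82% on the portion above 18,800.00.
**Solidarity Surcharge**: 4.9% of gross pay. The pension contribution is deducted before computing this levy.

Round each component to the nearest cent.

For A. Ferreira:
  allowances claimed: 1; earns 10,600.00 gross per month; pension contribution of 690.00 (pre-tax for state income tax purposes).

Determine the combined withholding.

State Income Tax: taxable = 10,600.00 − 690.00 − 1×712.00 = 9,198.00
  548.00 + 16.32% × (9,198.00 − 6,400.00) = 548.00 + 16.32% × 2,798.00 = 1,004.63
Solidarity Surcharge: 4.9% × 9,910.00 = 485.59
Total: 1,004.63 + 485.59 = 1,490.22

1,490.22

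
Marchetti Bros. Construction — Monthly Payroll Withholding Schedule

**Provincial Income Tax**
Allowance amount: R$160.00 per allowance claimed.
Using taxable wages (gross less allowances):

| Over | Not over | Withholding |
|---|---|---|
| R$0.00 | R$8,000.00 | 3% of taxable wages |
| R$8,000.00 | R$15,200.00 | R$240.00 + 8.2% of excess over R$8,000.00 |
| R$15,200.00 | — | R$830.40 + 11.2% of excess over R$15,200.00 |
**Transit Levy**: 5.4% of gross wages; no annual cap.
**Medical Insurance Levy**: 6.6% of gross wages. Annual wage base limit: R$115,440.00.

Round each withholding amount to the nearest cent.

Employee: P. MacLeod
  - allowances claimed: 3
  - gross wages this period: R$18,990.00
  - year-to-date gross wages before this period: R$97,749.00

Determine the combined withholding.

Provincial Income Tax: taxable = R$18,990.00 − 3×R$160.00 = R$18,510.00
  R$830.40 + 11.2% × (R$18,510.00 − R$15,200.00) = R$830.40 + 11.2% × R$3,310.00 = R$1,201.12
Transit Levy: 5.4% × R$18,990.00 = R$1,025.46
Medical Insurance Levy: cap R$115,440.00 − YTD R$97,749.00 = R$17,691.00 subject; 6.6% × R$17,691.00 = R$1,167.61
Total: R$1,201.12 + R$1,025.46 + R$1,167.61 = R$3,394.19

R$3,394.19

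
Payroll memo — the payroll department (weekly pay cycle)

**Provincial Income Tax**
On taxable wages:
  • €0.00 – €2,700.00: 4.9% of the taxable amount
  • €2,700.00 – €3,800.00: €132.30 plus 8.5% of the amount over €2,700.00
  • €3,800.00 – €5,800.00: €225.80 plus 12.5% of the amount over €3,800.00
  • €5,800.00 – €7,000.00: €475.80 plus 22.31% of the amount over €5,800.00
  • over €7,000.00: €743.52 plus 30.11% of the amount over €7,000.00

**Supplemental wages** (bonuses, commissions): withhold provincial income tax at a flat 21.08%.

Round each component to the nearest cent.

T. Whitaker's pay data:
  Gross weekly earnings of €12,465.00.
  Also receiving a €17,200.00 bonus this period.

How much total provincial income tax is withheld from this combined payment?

€6,014.79

Provincial Income Tax: taxable = €12,465.00
  €743.52 + 30.11% × (€12,465.00 − €7,000.00) = €743.52 + 30.11% × €5,465.00 = €2,389.03
Supplemental (21.08% flat on bonus): 21.08% × €17,200.00 = €3,625.76
Total provincial income tax: €2,389.03 + €3,625.76 = €6,014.79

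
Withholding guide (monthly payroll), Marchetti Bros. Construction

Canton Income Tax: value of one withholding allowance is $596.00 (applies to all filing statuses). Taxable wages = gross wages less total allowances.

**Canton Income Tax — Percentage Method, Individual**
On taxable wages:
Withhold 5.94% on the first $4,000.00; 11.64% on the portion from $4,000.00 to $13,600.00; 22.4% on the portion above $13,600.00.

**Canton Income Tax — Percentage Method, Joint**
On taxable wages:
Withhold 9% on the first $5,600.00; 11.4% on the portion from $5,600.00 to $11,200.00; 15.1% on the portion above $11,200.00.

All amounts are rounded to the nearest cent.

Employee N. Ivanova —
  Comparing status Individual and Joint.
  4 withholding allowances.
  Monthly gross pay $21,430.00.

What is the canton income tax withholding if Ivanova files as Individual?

$2,574.94

Canton Income Tax (Individual): taxable = $21,430.00 − 4×$596.00 = $19,046.00
  $1,355.04 + 22.4% × ($19,046.00 − $13,600.00) = $1,355.04 + 22.4% × $5,446.00 = $2,574.94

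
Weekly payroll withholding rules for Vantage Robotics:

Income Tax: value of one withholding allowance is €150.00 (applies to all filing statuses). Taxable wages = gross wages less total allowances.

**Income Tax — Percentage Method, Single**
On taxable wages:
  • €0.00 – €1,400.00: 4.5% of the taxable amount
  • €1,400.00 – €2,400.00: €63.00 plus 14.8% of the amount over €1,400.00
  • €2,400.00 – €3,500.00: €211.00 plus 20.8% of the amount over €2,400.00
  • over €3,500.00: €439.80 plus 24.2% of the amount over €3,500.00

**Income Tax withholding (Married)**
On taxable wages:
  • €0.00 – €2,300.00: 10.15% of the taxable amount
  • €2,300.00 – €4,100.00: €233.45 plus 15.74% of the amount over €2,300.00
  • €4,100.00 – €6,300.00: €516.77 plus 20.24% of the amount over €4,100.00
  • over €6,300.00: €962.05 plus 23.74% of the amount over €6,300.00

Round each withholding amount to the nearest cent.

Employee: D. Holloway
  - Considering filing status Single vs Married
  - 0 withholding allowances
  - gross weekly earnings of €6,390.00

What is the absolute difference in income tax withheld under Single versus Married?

€155.76

Income Tax (Single): taxable = €6,390.00
  €439.80 + 24.2% × (€6,390.00 − €3,500.00) = €439.80 + 24.2% × €2,890.00 = €1,139.18
Income Tax (Married): taxable = €6,390.00
  €962.05 + 23.74% × (€6,390.00 − €6,300.00) = €962.05 + 23.74% × €90.00 = €983.42
Difference: |€1,139.18 − €983.42| = €155.76 (higher under Single)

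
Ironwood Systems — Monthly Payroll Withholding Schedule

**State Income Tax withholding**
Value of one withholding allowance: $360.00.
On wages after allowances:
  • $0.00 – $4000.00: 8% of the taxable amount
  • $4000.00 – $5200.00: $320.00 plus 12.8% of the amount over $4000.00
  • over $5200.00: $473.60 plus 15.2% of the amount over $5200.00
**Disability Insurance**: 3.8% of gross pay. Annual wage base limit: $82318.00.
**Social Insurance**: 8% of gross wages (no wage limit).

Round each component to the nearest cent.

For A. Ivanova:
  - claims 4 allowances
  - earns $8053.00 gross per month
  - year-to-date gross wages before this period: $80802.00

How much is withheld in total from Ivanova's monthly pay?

$1390.23

State Income Tax: taxable = $8053.00 − 4×$360.00 = $6613.00
  $473.60 + 15.2% × ($6613.00 − $5200.00) = $473.60 + 15.2% × $1413.00 = $688.38
Disability Insurance: cap $82318.00 − YTD $80802.00 = $1516.00 subject; 3.8% × $1516.00 = $57.61
Social Insurance: 8% × $8053.00 = $644.24
Total: $688.38 + $57.61 + $644.24 = $1390.23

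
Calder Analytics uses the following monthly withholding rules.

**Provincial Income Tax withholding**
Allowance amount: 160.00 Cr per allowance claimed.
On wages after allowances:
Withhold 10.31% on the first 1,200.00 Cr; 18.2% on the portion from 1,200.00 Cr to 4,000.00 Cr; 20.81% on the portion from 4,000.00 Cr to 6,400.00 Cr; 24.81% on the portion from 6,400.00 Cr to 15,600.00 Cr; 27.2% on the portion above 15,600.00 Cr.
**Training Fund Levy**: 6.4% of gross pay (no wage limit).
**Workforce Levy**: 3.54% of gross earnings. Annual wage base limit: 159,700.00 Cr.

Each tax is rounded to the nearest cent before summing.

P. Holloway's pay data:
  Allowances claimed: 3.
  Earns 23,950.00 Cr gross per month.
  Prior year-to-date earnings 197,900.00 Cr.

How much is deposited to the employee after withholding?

Provincial Income Tax: taxable = 23,950.00 Cr − 3×160.00 Cr = 23,470.00 Cr
  3,415.28 Cr + 27.2% × (23,470.00 Cr − 15,600.00 Cr) = 3,415.28 Cr + 27.2% × 7,870.00 Cr = 5,555.92 Cr
Training Fund Levy: 6.4% × 23,950.00 Cr = 1,532.80 Cr
Workforce Levy: YTD 197,900.00 Cr ≥ cap 159,700.00 Cr → 0.00 Cr
Total withheld: 5,555.92 Cr + 1,532.80 Cr + 0.00 Cr = 7,088.72 Cr
Net pay: 23,950.00 Cr − 7,088.72 Cr = 16,861.28 Cr

16,861.28 Cr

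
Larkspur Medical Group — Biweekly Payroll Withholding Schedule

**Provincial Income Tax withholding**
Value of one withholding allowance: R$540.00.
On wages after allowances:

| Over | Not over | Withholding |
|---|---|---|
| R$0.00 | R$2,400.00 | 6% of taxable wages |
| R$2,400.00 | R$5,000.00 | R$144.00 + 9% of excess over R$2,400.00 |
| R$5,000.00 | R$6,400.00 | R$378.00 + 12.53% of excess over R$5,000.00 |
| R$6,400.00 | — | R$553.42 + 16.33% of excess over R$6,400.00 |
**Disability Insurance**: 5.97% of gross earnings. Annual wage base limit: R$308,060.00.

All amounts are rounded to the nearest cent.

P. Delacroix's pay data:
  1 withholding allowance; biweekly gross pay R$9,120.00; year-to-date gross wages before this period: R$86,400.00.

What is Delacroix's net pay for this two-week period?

Provincial Income Tax: taxable = R$9,120.00 − 1×R$540.00 = R$8,580.00
  R$553.42 + 16.33% × (R$8,580.00 − R$6,400.00) = R$553.42 + 16.33% × R$2,180.00 = R$909.41
Disability Insurance: 5.97% × R$9,120.00 = R$544.46
Total withheld: R$909.41 + R$544.46 = R$1,453.87
Net pay: R$9,120.00 − R$1,453.87 = R$7,666.13

R$7,666.13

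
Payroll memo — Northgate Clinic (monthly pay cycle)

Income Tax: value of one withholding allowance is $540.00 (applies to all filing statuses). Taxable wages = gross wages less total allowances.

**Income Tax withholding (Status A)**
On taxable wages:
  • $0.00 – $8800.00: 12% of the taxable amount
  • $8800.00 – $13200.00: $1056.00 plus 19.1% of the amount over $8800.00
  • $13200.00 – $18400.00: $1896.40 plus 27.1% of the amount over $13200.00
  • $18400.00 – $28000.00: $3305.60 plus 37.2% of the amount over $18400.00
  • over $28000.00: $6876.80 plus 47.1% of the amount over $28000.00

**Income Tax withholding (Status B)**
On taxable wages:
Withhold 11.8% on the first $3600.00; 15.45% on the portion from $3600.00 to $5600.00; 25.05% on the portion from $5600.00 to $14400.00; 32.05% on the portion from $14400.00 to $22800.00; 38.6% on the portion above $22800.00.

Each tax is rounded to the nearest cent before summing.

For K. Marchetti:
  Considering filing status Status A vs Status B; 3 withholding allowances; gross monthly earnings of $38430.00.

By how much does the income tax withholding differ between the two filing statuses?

Income Tax (Status A): taxable = $38430.00 − 3×$540.00 = $36810.00
  $6876.80 + 47.1% × ($36810.00 − $28000.00) = $6876.80 + 47.1% × $8810.00 = $11026.31
Income Tax (Status B): taxable = $38430.00 − 3×$540.00 = $36810.00
  $5630.40 + 38.6% × ($36810.00 − $22800.00) = $5630.40 + 38.6% × $14010.00 = $11038.26
Difference: |$11026.31 − $11038.26| = $11.95 (higher under Status B)

$11.95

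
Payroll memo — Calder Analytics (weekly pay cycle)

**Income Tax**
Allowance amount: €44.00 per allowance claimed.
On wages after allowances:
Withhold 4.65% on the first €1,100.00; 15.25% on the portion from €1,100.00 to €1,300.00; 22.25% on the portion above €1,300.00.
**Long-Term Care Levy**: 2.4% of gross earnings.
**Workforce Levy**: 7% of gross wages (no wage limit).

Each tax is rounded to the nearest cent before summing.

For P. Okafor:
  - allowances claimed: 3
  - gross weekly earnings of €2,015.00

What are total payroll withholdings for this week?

Income Tax: taxable = €2,015.00 − 3×€44.00 = €1,883.00
  €81.65 + 22.25% × (€1,883.00 − €1,300.00) = €81.65 + 22.25% × €583.00 = €211.37
Long-Term Care Levy: 2.4% × €2,015.00 = €48.36
Workforce Levy: 7% × €2,015.00 = €141.05
Total: €211.37 + €48.36 + €141.05 = €400.78

€400.78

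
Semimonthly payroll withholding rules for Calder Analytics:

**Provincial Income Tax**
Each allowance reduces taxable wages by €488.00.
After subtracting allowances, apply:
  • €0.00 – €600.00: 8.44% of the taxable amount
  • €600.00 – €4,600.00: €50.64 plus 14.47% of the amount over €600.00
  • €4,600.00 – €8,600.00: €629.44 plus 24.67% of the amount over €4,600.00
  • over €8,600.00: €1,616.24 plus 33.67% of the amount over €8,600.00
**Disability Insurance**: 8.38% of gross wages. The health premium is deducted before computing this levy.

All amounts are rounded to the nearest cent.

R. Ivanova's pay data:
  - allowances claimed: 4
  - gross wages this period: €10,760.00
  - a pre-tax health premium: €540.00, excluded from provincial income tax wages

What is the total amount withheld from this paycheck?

Provincial Income Tax: taxable = €10,760.00 − €540.00 − 4×€488.00 = €8,268.00
  €629.44 + 24.67% × (€8,268.00 − €4,600.00) = €629.44 + 24.67% × €3,668.00 = €1,534.34
Disability Insurance: 8.38% × €10,220.00 = €856.44
Total: €1,534.34 + €856.44 = €2,390.78

€2,390.78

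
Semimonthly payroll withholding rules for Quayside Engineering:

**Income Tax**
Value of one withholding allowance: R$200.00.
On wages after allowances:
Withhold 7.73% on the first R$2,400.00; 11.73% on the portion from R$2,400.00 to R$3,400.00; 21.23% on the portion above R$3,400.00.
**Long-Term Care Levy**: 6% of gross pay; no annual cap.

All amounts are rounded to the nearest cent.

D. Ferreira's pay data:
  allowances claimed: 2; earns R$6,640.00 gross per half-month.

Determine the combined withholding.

Income Tax: taxable = R$6,640.00 − 2×R$200.00 = R$6,240.00
  R$302.82 + 21.23% × (R$6,240.00 − R$3,400.00) = R$302.82 + 21.23% × R$2,840.00 = R$905.75
Long-Term Care Levy: 6% × R$6,640.00 = R$398.40
Total: R$905.75 + R$398.40 = R$1,304.15

R$1,304.15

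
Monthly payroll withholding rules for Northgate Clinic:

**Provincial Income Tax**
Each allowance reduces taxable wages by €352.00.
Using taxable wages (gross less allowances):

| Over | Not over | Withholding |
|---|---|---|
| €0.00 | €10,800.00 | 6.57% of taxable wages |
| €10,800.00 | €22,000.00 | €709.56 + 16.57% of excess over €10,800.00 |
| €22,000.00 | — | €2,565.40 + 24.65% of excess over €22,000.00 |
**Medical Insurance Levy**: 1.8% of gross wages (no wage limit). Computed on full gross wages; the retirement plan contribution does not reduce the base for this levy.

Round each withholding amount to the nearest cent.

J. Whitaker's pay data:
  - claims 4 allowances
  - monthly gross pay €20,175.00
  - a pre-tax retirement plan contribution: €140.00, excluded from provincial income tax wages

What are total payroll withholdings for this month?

€2,369.64

Provincial Income Tax: taxable = €20,175.00 − €140.00 − 4×€352.00 = €18,627.00
  €709.56 + 16.57% × (€18,627.00 − €10,800.00) = €709.56 + 16.57% × €7,827.00 = €2,006.49
Medical Insurance Levy: 1.8% × €20,175.00 = €363.15
Total: €2,006.49 + €363.15 = €2,369.64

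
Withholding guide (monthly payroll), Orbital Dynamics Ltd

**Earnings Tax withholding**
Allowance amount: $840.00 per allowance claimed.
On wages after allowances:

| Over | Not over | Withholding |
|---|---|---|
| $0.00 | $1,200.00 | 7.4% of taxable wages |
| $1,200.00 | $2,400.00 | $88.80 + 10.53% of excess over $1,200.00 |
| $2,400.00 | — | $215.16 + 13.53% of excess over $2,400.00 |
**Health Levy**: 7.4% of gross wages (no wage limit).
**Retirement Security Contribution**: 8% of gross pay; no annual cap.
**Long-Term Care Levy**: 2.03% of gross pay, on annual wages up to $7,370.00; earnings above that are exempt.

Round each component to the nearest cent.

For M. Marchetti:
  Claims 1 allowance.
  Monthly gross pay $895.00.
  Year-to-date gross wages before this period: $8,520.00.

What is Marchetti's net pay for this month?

$753.10

Earnings Tax: taxable = $895.00 − 1×$840.00 = $55.00
  7.4% × $55.00 = $4.07
Health Levy: 7.4% × $895.00 = $66.23
Retirement Security Contribution: 8% × $895.00 = $71.60
Long-Term Care Levy: YTD $8,520.00 ≥ cap $7,370.00 → $0.00
Total withheld: $4.07 + $66.23 + $71.60 + $0.00 = $141.90
Net pay: $895.00 − $141.90 = $753.10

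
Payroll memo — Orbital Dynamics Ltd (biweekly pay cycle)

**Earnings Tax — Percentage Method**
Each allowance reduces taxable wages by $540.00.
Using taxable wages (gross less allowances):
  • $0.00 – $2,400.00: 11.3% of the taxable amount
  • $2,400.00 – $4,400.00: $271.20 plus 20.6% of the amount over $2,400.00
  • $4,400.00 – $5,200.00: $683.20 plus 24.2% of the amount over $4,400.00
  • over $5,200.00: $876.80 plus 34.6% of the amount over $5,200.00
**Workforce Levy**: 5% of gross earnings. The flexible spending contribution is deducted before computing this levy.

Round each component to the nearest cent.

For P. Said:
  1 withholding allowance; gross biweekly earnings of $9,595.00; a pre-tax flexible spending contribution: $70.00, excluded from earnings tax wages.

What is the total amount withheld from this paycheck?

$2,662.66

Earnings Tax: taxable = $9,595.00 − $70.00 − 1×$540.00 = $8,985.00
  $876.80 + 34.6% × ($8,985.00 − $5,200.00) = $876.80 + 34.6% × $3,785.00 = $2,186.41
Workforce Levy: 5% × $9,525.00 = $476.25
Total: $2,186.41 + $476.25 = $2,662.66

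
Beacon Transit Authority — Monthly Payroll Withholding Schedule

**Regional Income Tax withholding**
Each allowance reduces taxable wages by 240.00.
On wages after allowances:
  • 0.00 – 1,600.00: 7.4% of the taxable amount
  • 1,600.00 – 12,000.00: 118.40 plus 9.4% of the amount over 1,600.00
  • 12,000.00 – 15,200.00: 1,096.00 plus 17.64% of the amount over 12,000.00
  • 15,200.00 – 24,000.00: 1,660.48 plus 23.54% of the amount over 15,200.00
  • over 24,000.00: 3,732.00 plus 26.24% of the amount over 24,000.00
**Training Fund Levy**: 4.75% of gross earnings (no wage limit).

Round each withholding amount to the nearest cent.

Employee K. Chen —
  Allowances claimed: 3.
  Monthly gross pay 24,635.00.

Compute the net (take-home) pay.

19,752.85

Regional Income Tax: taxable = 24,635.00 − 3×240.00 = 23,915.00
  1,660.48 + 23.54% × (23,915.00 − 15,200.00) = 1,660.48 + 23.54% × 8,715.00 = 3,711.99
Training Fund Levy: 4.75% × 24,635.00 = 1,170.16
Total withheld: 3,711.99 + 1,170.16 = 4,882.15
Net pay: 24,635.00 − 4,882.15 = 19,752.85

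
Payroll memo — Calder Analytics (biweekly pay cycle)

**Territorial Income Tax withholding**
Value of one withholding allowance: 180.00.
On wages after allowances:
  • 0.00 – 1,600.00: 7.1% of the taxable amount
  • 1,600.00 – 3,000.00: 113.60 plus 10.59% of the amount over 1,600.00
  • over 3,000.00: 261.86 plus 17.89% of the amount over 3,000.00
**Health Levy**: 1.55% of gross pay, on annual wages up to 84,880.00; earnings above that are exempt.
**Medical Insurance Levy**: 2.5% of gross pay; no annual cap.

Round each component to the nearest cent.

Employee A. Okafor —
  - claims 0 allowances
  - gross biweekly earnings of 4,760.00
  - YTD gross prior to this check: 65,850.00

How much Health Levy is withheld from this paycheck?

73.78

Health Levy: 1.55% × 4,760.00 = 73.78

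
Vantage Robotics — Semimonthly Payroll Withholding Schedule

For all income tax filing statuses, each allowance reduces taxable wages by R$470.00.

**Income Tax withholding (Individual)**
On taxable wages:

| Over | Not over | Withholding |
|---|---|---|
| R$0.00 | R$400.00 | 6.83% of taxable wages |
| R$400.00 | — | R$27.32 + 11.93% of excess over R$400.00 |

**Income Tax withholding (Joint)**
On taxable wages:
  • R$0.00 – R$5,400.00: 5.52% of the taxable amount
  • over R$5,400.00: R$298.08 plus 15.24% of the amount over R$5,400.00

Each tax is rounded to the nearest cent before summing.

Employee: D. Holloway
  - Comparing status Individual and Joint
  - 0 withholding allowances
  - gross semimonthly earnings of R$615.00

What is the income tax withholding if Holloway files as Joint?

R$33.95

Income Tax (Joint): taxable = R$615.00
  5.52% × R$615.00 = R$33.95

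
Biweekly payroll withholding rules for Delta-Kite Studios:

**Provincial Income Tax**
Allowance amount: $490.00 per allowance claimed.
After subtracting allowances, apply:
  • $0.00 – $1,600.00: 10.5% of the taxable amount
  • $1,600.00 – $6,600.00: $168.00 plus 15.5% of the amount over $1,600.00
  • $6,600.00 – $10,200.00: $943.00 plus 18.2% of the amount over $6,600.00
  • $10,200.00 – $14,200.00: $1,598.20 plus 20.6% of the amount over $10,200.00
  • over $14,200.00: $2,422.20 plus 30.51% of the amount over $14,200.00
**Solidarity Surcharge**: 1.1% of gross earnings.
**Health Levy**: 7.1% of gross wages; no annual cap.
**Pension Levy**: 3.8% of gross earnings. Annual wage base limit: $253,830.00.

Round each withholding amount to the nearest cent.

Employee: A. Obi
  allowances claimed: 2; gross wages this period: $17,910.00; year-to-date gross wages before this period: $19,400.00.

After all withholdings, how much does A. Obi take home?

Provincial Income Tax: taxable = $17,910.00 − 2×$490.00 = $16,930.00
  $2,422.20 + 30.51% × ($16,930.00 − $14,200.00) = $2,422.20 + 30.51% × $2,730.00 = $3,255.12
Solidarity Surcharge: 1.1% × $17,910.00 = $197.01
Health Levy: 7.1% × $17,910.00 = $1,271.61
Pension Levy: 3.8% × $17,910.00 = $680.58
Total withheld: $3,255.12 + $197.01 + $1,271.61 + $680.58 = $5,404.32
Net pay: $17,910.00 − $5,404.32 = $12,505.68

$12,505.68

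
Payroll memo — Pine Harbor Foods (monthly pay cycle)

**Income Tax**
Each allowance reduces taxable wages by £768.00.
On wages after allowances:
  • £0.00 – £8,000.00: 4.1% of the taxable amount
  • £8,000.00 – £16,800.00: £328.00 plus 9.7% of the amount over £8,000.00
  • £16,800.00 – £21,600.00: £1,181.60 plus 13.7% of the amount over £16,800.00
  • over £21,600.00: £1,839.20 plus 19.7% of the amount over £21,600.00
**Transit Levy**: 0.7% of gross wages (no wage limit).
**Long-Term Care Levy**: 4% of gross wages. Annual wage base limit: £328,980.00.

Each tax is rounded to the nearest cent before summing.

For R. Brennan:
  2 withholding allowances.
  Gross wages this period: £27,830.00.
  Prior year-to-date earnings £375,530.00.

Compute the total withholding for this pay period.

Income Tax: taxable = £27,830.00 − 2×£768.00 = £26,294.00
  £1,839.20 + 19.7% × (£26,294.00 − £21,600.00) = £1,839.20 + 19.7% × £4,694.00 = £2,763.92
Transit Levy: 0.7% × £27,830.00 = £194.81
Long-Term Care Levy: YTD £375,530.00 ≥ cap £328,980.00 → £0.00
Total: £2,763.92 + £194.81 + £0.00 = £2,958.73

£2,958.73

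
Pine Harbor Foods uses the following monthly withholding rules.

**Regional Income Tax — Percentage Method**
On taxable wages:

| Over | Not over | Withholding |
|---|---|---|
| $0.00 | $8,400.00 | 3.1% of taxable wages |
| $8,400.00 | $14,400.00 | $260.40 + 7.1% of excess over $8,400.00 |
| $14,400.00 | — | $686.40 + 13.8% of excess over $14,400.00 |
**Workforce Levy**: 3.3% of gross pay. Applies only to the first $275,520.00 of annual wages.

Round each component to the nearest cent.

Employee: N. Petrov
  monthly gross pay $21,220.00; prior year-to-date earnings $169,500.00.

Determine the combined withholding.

Regional Income Tax: taxable = $21,220.00
  $686.40 + 13.8% × ($21,220.00 − $14,400.00) = $686.40 + 13.8% × $6,820.00 = $1,627.56
Workforce Levy: 3.3% × $21,220.00 = $700.26
Total: $1,627.56 + $700.26 = $2,327.82

$2,327.82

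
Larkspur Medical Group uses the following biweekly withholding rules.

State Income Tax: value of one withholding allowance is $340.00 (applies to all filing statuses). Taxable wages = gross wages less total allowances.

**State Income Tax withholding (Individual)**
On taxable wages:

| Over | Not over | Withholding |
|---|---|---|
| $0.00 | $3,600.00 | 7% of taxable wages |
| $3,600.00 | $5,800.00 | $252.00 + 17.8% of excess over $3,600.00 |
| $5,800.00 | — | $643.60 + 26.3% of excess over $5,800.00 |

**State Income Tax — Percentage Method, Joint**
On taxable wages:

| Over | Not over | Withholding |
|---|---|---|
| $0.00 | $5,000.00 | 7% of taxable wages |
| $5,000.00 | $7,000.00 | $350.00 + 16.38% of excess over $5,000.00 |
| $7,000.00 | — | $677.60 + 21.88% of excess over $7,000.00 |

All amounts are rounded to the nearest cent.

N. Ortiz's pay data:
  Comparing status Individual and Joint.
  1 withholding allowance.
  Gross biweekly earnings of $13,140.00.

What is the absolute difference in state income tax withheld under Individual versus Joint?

$537.96

State Income Tax (Individual): taxable = $13,140.00 − 1×$340.00 = $12,800.00
  $643.60 + 26.3% × ($12,800.00 − $5,800.00) = $643.60 + 26.3% × $7,000.00 = $2,484.60
State Income Tax (Joint): taxable = $13,140.00 − 1×$340.00 = $12,800.00
  $677.60 + 21.88% × ($12,800.00 − $7,000.00) = $677.60 + 21.88% × $5,800.00 = $1,946.64
Difference: |$2,484.60 − $1,946.64| = $537.96 (higher under Individual)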